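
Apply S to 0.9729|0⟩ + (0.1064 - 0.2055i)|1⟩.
0.9729|0⟩ + (0.2055 + 0.1064i)|1⟩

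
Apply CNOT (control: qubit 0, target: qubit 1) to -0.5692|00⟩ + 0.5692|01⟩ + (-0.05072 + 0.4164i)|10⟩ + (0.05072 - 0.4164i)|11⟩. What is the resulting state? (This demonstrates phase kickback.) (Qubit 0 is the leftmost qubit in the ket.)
-0.5692|00⟩ + 0.5692|01⟩ + (0.05072 - 0.4164i)|10⟩ + (-0.05072 + 0.4164i)|11⟩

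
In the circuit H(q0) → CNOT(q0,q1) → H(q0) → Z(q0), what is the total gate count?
4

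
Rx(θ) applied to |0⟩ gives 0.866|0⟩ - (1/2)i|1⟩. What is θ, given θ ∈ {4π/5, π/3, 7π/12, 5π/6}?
π/3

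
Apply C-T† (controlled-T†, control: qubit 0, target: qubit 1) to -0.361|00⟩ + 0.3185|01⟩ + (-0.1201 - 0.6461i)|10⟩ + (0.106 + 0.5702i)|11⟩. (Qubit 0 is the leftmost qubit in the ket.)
-0.361|00⟩ + 0.3185|01⟩ + (-0.1201 - 0.6461i)|10⟩ + (0.4781 + 0.3282i)|11⟩

C-T† leaves the control-|0⟩ kets |00⟩, |01⟩ unchanged and applies T† to qubit 1 on the control-|1⟩ pair (|10⟩, |11⟩).
T† = [[1, 0], [0, (1/√2 - (1/√2)i)]].
With a = amp(|10⟩) = (-0.1201 - 0.6461i) and b = amp(|11⟩) = (0.106 + 0.5702i):
new amp(|10⟩) = (1)·a = (-0.1201 - 0.6461i)
new amp(|11⟩) = (1/√2 - (1/√2)i)·b = (0.4781 + 0.3282i)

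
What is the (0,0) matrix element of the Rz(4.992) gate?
(-0.7987 - 0.6017i)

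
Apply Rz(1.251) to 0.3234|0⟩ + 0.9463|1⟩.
(0.2622 - 0.1894i)|0⟩ + (0.7671 + 0.5541i)|1⟩

Rz(1.251) = [[e^(−iθ/2), 0], [0, e^(iθ/2)]] with e^(±iθ/2) = cos(θ/2) ± i·sin(θ/2); θ = 1.251, cos(θ/2) ≈ 0.81067, sin(θ/2) ≈ 0.585503.
With a = amp(|0⟩) = 0.3234 and b = amp(|1⟩) = 0.9463:
new amp(|0⟩) = (0.81067 - 0.585503i)·a = (0.2622 - 0.1894i)
new amp(|1⟩) = (0.81067 + 0.585503i)·b = (0.7671 + 0.5541i)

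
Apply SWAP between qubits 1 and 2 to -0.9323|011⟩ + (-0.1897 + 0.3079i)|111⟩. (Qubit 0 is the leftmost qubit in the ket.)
-0.9323|011⟩ + (-0.1897 + 0.3079i)|111⟩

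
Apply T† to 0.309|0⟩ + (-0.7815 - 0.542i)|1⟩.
0.309|0⟩ + (-0.9359 + 0.1694i)|1⟩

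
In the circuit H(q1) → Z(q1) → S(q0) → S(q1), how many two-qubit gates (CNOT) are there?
0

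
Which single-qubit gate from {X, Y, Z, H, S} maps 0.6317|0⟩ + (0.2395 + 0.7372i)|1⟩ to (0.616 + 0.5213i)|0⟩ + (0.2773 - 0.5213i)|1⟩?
H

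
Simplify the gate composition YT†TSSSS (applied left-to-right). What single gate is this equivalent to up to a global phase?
Y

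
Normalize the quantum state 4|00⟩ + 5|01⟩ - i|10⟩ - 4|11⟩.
0.5252|00⟩ + 0.6565|01⟩ - 0.1313i|10⟩ - 0.5252|11⟩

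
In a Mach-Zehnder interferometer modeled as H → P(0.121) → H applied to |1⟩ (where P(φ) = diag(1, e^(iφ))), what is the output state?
(0.003656 - 0.06035i)|0⟩ + (0.9963 + 0.06035i)|1⟩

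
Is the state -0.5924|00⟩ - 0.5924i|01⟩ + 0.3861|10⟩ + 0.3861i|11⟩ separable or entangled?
Separable

Writing the state as a|00⟩ + b|01⟩ + c|10⟩ + d|11⟩, it is a product state iff ad − bc = 0.
Here (a, b, c, d) = (-0.5924, -0.5924i, 0.3861, 0.3861i): ad − bc = (-0.5924)(0.3861i) − (-0.5924i)(0.3861) = 0, so the state is separable.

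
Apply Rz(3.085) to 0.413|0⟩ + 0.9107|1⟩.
(0.01168 - 0.4128i)|0⟩ + (0.02577 + 0.9103i)|1⟩

Rz(3.085) = [[e^(−iθ/2), 0], [0, e^(iθ/2)]] with e^(±iθ/2) = cos(θ/2) ± i·sin(θ/2); θ = 3.085, cos(θ/2) ≈ 0.0282926, sin(θ/2) ≈ 0.9996.
With a = amp(|0⟩) = 0.413 and b = amp(|1⟩) = 0.9107:
new amp(|0⟩) = (0.0282926 - 0.9996i)·a = (0.01168 - 0.4128i)
new amp(|1⟩) = (0.0282926 + 0.9996i)·b = (0.02577 + 0.9103i)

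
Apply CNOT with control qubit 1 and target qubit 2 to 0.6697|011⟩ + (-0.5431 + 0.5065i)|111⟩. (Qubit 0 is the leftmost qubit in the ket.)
0.6697|010⟩ + (-0.5431 + 0.5065i)|110⟩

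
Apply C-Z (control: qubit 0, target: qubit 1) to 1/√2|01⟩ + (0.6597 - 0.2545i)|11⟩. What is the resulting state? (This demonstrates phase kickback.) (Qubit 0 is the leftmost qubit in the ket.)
1/√2|01⟩ + (-0.6597 + 0.2545i)|11⟩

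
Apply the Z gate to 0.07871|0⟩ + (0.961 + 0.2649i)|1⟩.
0.07871|0⟩ + (-0.961 - 0.2649i)|1⟩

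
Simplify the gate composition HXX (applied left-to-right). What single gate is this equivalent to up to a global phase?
H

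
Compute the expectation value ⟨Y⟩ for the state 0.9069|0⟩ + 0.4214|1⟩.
0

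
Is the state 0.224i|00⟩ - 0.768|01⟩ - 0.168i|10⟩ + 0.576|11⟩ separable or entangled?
Separable

Writing the state as a|00⟩ + b|01⟩ + c|10⟩ + d|11⟩, it is a product state iff ad − bc = 0.
Here (a, b, c, d) = (0.224i, -0.768, -0.168i, 0.576): ad − bc = (0.224i)(0.576) − (-0.768)(-0.168i) = 0, so the state is separable.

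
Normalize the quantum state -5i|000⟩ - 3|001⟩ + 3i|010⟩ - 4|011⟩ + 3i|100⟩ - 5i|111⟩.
-0.5185i|000⟩ - 0.3111|001⟩ + 0.3111i|010⟩ - 0.4148|011⟩ + 0.3111i|100⟩ - 0.5185i|111⟩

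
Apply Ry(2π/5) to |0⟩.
0.809|0⟩ + 0.5878|1⟩

Ry(2π/5) = [[cos(θ/2), −sin(θ/2)], [sin(θ/2), cos(θ/2)]]; θ = 2π/5, cos(θ/2) ≈ 0.809017, sin(θ/2) ≈ 0.587785.
With a = amp(|0⟩) = 1 and b = amp(|1⟩) = 0:
new amp(|0⟩) = (0.809017)·a + (-0.587785)·b = 0.809
new amp(|1⟩) = (0.587785)·a + (0.809017)·b = 0.5878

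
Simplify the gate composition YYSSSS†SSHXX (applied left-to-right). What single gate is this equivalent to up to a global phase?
H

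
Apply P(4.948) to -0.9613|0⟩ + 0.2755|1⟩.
-0.9613|0⟩ + (0.06431 - 0.2679i)|1⟩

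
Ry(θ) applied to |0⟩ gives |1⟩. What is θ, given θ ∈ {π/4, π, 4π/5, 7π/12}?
π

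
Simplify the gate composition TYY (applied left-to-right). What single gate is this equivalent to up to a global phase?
T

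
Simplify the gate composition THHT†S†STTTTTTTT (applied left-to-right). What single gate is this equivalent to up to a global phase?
I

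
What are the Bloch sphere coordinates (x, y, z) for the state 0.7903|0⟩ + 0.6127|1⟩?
(0.9684, 0, 0.2492)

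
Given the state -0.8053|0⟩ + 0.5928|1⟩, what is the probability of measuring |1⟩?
0.3514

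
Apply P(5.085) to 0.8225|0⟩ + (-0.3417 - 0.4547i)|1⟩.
0.8225|0⟩ + (-0.5479 + 0.1527i)|1⟩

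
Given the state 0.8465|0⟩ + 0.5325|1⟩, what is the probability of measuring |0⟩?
0.7166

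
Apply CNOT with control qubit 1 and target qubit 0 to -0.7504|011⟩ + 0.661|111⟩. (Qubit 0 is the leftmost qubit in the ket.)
0.661|011⟩ - 0.7504|111⟩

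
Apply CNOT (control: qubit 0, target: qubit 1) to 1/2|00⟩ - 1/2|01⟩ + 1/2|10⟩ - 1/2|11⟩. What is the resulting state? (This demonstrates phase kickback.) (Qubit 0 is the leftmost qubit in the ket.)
1/2|00⟩ - 1/2|01⟩ - 1/2|10⟩ + 1/2|11⟩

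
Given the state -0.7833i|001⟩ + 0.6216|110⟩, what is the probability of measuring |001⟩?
0.6136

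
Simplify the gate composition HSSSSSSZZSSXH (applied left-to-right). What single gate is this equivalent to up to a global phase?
Z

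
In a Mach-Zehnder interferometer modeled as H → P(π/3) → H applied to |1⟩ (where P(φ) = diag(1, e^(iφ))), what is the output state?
(0.25 - 0.433i)|0⟩ + (0.75 + 0.433i)|1⟩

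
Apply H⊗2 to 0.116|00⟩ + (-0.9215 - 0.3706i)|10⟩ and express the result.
(-0.4028 - 0.1853i)|00⟩ + (-0.4028 - 0.1853i)|01⟩ + (0.5188 + 0.1853i)|10⟩ + (0.5188 + 0.1853i)|11⟩

H⊗2 gives amp(|y⟩) = (1/2) Σ_x (−1)^(x·y) amp(|x⟩), where x·y is the number of positions in which both x and y have a 1.
|00⟩: (0.116 + (-0.9215 - 0.3706i))/2 = (-0.4028 - 0.1853i)
|01⟩: (0.116 + (-0.9215 - 0.3706i))/2 = (-0.4028 - 0.1853i)
|10⟩: (0.116 - (-0.9215 - 0.3706i))/2 = (0.5188 + 0.1853i)
|11⟩: (0.116 - (-0.9215 - 0.3706i))/2 = (0.5188 + 0.1853i)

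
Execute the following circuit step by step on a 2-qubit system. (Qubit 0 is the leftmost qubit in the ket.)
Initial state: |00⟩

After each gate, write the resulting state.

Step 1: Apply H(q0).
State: 1/√2|00⟩ + 1/√2|10⟩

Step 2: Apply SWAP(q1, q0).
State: 1/√2|00⟩ + 1/√2|01⟩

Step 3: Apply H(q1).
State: |00⟩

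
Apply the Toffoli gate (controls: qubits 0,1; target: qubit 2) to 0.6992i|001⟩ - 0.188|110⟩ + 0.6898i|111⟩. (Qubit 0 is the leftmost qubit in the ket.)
0.6992i|001⟩ + 0.6898i|110⟩ - 0.188|111⟩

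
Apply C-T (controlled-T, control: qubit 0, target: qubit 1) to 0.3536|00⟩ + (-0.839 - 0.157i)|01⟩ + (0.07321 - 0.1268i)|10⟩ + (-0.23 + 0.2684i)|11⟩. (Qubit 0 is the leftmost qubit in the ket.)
0.3536|00⟩ + (-0.839 - 0.157i)|01⟩ + (0.07321 - 0.1268i)|10⟩ + (-0.3524 + 0.02715i)|11⟩

C-T leaves the control-|0⟩ kets |00⟩, |01⟩ unchanged and applies T to qubit 1 on the control-|1⟩ pair (|10⟩, |11⟩).
T = [[1, 0], [0, (1/√2 + (1/√2)i)]].
With a = amp(|10⟩) = (0.07321 - 0.1268i) and b = amp(|11⟩) = (-0.23 + 0.2684i):
new amp(|10⟩) = (1)·a = (0.07321 - 0.1268i)
new amp(|11⟩) = (1/√2 + (1/√2)i)·b = (-0.3524 + 0.02715i)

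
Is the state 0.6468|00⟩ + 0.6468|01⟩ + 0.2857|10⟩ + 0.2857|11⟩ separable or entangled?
Separable

Writing the state as a|00⟩ + b|01⟩ + c|10⟩ + d|11⟩, it is a product state iff ad − bc = 0.
Here (a, b, c, d) = (0.6468, 0.6468, 0.2857, 0.2857): ad − bc = (0.6468)(0.2857) − (0.6468)(0.2857) = 0, so the state is separable.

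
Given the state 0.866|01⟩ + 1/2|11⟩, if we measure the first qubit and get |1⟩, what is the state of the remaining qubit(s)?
|1⟩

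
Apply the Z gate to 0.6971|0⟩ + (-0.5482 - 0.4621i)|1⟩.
0.6971|0⟩ + (0.5482 + 0.4621i)|1⟩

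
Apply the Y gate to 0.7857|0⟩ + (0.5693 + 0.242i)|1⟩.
(0.242 - 0.5693i)|0⟩ + 0.7857i|1⟩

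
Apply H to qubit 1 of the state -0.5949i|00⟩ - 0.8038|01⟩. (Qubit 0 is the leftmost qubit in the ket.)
(-0.5684 - 0.4207i)|00⟩ + (0.5684 - 0.4207i)|01⟩

H on qubit 1 mixes each pair of kets that differ only in qubit 1: amplitudes (a, b) of (|…0…⟩, |…1…⟩) become ((a + b)/√2, (a − b)/√2). Kets absent from the input have amplitude 0.
(|00⟩, |01⟩): (a, b) = (-0.5949i, -0.8038) → ((-0.5684 - 0.4207i), (0.5684 - 0.4207i))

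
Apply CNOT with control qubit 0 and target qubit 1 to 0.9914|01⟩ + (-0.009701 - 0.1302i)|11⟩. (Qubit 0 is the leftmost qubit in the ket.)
0.9914|01⟩ + (-0.009701 - 0.1302i)|10⟩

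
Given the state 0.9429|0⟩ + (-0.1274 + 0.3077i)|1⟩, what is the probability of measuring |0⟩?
0.8891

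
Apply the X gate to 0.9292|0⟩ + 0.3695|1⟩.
0.3695|0⟩ + 0.9292|1⟩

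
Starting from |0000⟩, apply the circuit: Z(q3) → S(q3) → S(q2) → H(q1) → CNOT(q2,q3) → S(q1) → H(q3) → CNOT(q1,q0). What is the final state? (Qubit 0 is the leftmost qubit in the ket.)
1/2|0000⟩ + 1/2|0001⟩ + (1/2)i|1100⟩ + (1/2)i|1101⟩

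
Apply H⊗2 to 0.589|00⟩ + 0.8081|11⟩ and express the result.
0.6986|00⟩ - 0.1096|01⟩ - 0.1096|10⟩ + 0.6986|11⟩

H⊗2 gives amp(|y⟩) = (1/2) Σ_x (−1)^(x·y) amp(|x⟩), where x·y is the number of positions in which both x and y have a 1.
|00⟩: (0.589 + 0.8081)/2 = 0.6986
|01⟩: (0.589 - 0.8081)/2 = -0.1096
|10⟩: (0.589 - 0.8081)/2 = -0.1096
|11⟩: (0.589 + 0.8081)/2 = 0.6986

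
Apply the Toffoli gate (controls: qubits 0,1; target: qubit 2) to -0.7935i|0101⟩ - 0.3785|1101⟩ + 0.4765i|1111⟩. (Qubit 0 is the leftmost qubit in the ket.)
-0.7935i|0101⟩ + 0.4765i|1101⟩ - 0.3785|1111⟩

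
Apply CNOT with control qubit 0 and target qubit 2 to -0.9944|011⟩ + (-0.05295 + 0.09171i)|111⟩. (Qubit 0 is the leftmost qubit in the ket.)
-0.9944|011⟩ + (-0.05295 + 0.09171i)|110⟩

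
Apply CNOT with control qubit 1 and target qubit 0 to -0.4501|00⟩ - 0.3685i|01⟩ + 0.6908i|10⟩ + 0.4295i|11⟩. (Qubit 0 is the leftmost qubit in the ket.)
-0.4501|00⟩ + 0.4295i|01⟩ + 0.6908i|10⟩ - 0.3685i|11⟩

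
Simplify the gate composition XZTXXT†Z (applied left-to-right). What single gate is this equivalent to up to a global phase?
X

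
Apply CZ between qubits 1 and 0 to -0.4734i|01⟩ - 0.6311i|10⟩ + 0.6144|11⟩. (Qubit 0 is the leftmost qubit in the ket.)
-0.4734i|01⟩ - 0.6311i|10⟩ - 0.6144|11⟩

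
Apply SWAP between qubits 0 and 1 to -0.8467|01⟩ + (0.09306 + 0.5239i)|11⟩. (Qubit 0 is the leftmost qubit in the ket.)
-0.8467|10⟩ + (0.09306 + 0.5239i)|11⟩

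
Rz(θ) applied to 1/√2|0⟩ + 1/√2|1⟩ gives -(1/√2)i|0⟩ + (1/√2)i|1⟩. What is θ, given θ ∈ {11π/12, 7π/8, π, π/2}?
π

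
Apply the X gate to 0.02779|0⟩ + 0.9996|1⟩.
0.9996|0⟩ + 0.02779|1⟩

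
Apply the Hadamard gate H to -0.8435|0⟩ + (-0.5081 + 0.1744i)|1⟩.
(-0.9557 + 0.1233i)|0⟩ + (-0.2372 - 0.1233i)|1⟩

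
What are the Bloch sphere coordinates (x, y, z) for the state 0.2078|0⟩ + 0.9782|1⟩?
(0.4065, 0, -0.9137)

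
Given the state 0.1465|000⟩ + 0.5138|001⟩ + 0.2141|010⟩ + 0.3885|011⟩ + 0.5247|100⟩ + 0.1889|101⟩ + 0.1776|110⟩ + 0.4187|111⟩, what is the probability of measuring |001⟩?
0.264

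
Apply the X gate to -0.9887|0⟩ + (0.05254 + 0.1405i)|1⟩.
(0.05254 + 0.1405i)|0⟩ - 0.9887|1⟩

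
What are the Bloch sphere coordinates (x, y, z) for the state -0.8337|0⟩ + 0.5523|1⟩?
(-0.9209, 0, 0.39)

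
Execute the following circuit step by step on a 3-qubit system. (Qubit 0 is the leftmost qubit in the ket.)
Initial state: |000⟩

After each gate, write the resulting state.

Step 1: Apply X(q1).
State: |010⟩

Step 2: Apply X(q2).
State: |011⟩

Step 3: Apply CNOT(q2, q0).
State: |111⟩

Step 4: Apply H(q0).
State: 1/√2|011⟩ - 1/√2|111⟩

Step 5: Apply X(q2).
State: 1/√2|010⟩ - 1/√2|110⟩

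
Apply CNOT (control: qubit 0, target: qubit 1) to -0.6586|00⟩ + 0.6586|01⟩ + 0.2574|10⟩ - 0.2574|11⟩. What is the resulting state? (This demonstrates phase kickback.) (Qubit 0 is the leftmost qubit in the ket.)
-0.6586|00⟩ + 0.6586|01⟩ - 0.2574|10⟩ + 0.2574|11⟩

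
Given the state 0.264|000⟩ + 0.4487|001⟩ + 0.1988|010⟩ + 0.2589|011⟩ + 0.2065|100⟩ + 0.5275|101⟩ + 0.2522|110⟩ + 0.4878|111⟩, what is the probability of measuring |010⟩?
0.03952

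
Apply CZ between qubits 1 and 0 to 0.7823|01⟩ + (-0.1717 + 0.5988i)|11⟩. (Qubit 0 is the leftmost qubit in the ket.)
0.7823|01⟩ + (0.1717 - 0.5988i)|11⟩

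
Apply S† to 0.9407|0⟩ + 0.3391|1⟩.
0.9407|0⟩ - 0.3391i|1⟩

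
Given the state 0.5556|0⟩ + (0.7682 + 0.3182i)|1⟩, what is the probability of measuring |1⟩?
0.6914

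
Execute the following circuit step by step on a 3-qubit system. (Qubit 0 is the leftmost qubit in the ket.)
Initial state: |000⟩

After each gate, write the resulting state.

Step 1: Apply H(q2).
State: 1/√2|000⟩ + 1/√2|001⟩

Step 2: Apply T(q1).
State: 1/√2|000⟩ + 1/√2|001⟩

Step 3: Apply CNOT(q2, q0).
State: 1/√2|000⟩ + 1/√2|101⟩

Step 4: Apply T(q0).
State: 1/√2|000⟩ + (1/2 + (1/2)i)|101⟩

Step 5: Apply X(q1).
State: 1/√2|010⟩ + (1/2 + (1/2)i)|111⟩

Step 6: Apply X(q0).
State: (1/2 + (1/2)i)|011⟩ + 1/√2|110⟩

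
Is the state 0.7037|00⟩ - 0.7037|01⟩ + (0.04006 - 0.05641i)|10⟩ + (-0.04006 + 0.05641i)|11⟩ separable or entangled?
Separable

Writing the state as a|00⟩ + b|01⟩ + c|10⟩ + d|11⟩, it is a product state iff ad − bc = 0.
Here (a, b, c, d) = (0.7037, -0.7037, (0.04006 - 0.05641i), (-0.04006 + 0.05641i)): ad − bc = (0.7037)(-0.04006 + 0.05641i) − (-0.7037)(0.04006 - 0.05641i) = 0, so the state is separable.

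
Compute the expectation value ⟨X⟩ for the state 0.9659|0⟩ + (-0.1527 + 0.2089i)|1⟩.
-0.295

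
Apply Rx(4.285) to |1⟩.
-0.841i|0⟩ - 0.5411|1⟩

Rx(4.285) = [[cos(θ/2), −i·sin(θ/2)], [−i·sin(θ/2), cos(θ/2)]]; θ = 4.285, cos(θ/2) ≈ -0.541066, sin(θ/2) ≈ 0.84098.
With a = amp(|0⟩) = 0 and b = amp(|1⟩) = 1:
new amp(|0⟩) = (-0.541066)·a + (-0.84098i)·b = -0.841i
new amp(|1⟩) = (-0.84098i)·a + (-0.541066)·b = -0.5411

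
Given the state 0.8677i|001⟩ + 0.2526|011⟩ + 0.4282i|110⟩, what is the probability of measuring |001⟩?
0.7529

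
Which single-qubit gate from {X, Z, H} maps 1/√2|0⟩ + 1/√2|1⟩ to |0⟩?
H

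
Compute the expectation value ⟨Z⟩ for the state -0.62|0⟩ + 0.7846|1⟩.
-0.2312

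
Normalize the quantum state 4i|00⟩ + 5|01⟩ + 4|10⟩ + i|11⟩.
0.5252i|00⟩ + 0.6565|01⟩ + 0.5252|10⟩ + 0.1313i|11⟩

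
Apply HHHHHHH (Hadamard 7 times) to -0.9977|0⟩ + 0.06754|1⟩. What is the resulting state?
-0.6577|0⟩ - 0.7532|1⟩

H² = I, so H^7 = H: a single Hadamard. With (a, b) = (-0.9977, 0.06754), H gives ((a + b)/√2, (a − b)/√2) = (-0.6577, -0.7532).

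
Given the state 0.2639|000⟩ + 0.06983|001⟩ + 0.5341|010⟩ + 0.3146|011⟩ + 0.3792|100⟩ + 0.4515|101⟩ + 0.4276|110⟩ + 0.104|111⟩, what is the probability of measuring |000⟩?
0.06964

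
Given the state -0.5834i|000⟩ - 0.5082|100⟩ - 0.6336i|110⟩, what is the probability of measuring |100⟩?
0.2583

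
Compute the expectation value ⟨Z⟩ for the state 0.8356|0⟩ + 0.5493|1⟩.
0.3965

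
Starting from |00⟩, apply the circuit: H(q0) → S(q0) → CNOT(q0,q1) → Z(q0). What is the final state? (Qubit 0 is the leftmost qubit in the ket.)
1/√2|00⟩ - (1/√2)i|11⟩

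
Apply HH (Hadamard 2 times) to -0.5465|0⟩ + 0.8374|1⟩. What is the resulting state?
-0.5465|0⟩ + 0.8374|1⟩

H² = I, so an even number of Hadamards cancels: H^2 = I and the state is unchanged.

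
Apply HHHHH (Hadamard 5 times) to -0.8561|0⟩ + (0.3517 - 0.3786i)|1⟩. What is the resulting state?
(-0.3567 - 0.2677i)|0⟩ + (-0.854 + 0.2677i)|1⟩

H² = I, so H^5 = H: a single Hadamard. With (a, b) = (-0.8561, (0.3517 - 0.3786i)), H gives ((a + b)/√2, (a − b)/√2) = ((-0.3567 - 0.2677i), (-0.854 + 0.2677i)).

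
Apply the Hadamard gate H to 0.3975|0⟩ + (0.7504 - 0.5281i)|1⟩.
(0.8117 - 0.3734i)|0⟩ + (-0.2495 + 0.3734i)|1⟩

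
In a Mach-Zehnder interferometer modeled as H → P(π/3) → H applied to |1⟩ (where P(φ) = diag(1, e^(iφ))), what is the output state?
(0.25 - 0.433i)|0⟩ + (0.75 + 0.433i)|1⟩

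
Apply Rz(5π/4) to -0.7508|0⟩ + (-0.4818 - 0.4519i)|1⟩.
(0.2873 + 0.6936i)|0⟩ + (0.6019 - 0.2722i)|1⟩

Rz(5π/4) = [[e^(−iθ/2), 0], [0, e^(iθ/2)]] with e^(±iθ/2) = cos(θ/2) ± i·sin(θ/2); θ = 5π/4, cos(θ/2) ≈ -0.382683, sin(θ/2) ≈ 0.92388.
With a = amp(|0⟩) = -0.7508 and b = amp(|1⟩) = (-0.4818 - 0.4519i):
new amp(|0⟩) = (-0.382683 - 0.92388i)·a = (0.2873 + 0.6936i)
new amp(|1⟩) = (-0.382683 + 0.92388i)·b = (0.6019 - 0.2722i)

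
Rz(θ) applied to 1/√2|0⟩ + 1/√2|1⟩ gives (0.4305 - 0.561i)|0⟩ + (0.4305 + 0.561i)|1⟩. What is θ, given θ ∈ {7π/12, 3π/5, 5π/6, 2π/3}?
7π/12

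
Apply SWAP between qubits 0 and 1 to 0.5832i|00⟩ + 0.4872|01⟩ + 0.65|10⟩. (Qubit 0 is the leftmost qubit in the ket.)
0.5832i|00⟩ + 0.65|01⟩ + 0.4872|10⟩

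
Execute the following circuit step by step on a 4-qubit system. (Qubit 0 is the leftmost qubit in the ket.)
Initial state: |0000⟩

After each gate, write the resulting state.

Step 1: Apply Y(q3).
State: i|0001⟩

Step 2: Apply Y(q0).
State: -|1001⟩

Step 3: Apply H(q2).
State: -1/√2|1001⟩ - 1/√2|1011⟩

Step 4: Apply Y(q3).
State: (1/√2)i|1000⟩ + (1/√2)i|1010⟩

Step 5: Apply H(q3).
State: (1/2)i|1000⟩ + (1/2)i|1001⟩ + (1/2)i|1010⟩ + (1/2)i|1011⟩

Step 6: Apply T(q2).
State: (1/2)i|1000⟩ + (1/2)i|1001⟩ + (-1/√8 + (1/√8)i)|1010⟩ + (-1/√8 + (1/√8)i)|1011⟩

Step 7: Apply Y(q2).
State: (1/√8 + (1/√8)i)|1000⟩ + (1/√8 + (1/√8)i)|1001⟩ - 1/2|1010⟩ - 1/2|1011⟩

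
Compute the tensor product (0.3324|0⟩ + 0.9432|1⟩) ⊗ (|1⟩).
0.3324|01⟩ + 0.9432|11⟩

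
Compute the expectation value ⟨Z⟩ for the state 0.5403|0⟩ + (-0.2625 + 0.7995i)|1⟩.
-0.4162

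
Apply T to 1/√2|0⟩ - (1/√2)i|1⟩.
1/√2|0⟩ + (1/2 - (1/2)i)|1⟩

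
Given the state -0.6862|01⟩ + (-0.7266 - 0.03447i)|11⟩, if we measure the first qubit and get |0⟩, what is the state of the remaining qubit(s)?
-|1⟩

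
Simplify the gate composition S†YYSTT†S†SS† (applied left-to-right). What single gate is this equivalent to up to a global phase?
S†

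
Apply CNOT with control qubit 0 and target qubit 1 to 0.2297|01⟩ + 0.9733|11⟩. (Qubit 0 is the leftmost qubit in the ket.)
0.2297|01⟩ + 0.9733|10⟩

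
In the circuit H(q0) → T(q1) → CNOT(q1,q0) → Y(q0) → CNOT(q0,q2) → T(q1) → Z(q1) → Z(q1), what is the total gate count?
8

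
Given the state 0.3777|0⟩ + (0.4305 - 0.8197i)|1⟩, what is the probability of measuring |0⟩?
0.1427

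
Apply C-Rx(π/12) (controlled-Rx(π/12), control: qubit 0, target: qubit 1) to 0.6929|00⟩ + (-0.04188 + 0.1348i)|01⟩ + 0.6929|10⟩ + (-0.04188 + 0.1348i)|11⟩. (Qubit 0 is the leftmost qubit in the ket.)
0.6929|00⟩ + (-0.04188 + 0.1348i)|01⟩ + (0.7046 + 0.005466i)|10⟩ + (-0.04152 + 0.04321i)|11⟩

C-Rx(π/12) leaves the control-|0⟩ kets |00⟩, |01⟩ unchanged and applies Rx(π/12) to qubit 1 on the control-|1⟩ pair (|10⟩, |11⟩).
Rx(π/12) = [[cos(θ/2), −i·sin(θ/2)], [−i·sin(θ/2), cos(θ/2)]]; θ = π/12, cos(θ/2) ≈ 0.991445, sin(θ/2) ≈ 0.130526.
With a = amp(|10⟩) = 0.6929 and b = amp(|11⟩) = (-0.04188 + 0.1348i):
new amp(|10⟩) = (0.991445)·a + (-0.130526i)·b = (0.7046 + 0.005466i)
new amp(|11⟩) = (-0.130526i)·a + (0.991445)·b = (-0.04152 + 0.04321i)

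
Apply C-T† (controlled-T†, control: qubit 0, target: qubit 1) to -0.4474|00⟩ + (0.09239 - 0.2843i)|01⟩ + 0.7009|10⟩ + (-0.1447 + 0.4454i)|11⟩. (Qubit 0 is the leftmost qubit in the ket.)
-0.4474|00⟩ + (0.09239 - 0.2843i)|01⟩ + 0.7009|10⟩ + (0.2126 + 0.4173i)|11⟩

C-T† leaves the control-|0⟩ kets |00⟩, |01⟩ unchanged and applies T† to qubit 1 on the control-|1⟩ pair (|10⟩, |11⟩).
T† = [[1, 0], [0, (1/√2 - (1/√2)i)]].
With a = amp(|10⟩) = 0.7009 and b = amp(|11⟩) = (-0.1447 + 0.4454i):
new amp(|10⟩) = (1)·a = 0.7009
new amp(|11⟩) = (1/√2 - (1/√2)i)·b = (0.2126 + 0.4173i)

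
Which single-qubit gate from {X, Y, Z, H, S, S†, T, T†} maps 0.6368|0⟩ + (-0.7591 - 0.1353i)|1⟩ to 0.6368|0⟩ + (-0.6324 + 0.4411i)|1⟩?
T†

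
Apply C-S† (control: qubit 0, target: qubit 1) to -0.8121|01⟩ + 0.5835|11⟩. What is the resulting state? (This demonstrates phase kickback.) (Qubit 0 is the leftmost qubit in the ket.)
-0.8121|01⟩ - 0.5835i|11⟩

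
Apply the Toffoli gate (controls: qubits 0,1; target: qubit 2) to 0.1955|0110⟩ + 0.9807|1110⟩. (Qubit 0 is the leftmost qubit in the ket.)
0.1955|0110⟩ + 0.9807|1100⟩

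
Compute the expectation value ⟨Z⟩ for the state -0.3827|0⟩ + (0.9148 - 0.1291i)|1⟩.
-0.7071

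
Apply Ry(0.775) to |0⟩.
0.9259|0⟩ + 0.3779|1⟩

Ry(0.775) = [[cos(θ/2), −sin(θ/2)], [sin(θ/2), cos(θ/2)]]; θ = 0.775, cos(θ/2) ≈ 0.925857, sin(θ/2) ≈ 0.377875.
With a = amp(|0⟩) = 1 and b = amp(|1⟩) = 0:
new amp(|0⟩) = (0.925857)·a + (-0.377875)·b = 0.9259
new amp(|1⟩) = (0.377875)·a + (0.925857)·b = 0.3779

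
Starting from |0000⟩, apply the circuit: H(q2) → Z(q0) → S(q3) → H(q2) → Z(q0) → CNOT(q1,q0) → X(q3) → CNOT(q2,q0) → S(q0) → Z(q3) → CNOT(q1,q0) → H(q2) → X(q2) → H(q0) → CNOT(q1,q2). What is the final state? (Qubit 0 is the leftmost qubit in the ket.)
-1/2|0001⟩ - 1/2|0011⟩ - 1/2|1001⟩ - 1/2|1011⟩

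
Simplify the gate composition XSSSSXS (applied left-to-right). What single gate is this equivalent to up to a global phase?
S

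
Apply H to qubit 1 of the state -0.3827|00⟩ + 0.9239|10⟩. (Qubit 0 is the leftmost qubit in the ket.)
-0.2706|00⟩ - 0.2706|01⟩ + 0.6533|10⟩ + 0.6533|11⟩

H on qubit 1 mixes each pair of kets that differ only in qubit 1: amplitudes (a, b) of (|…0…⟩, |…1…⟩) become ((a + b)/√2, (a − b)/√2). Kets absent from the input have amplitude 0.
(|00⟩, |01⟩): (a, b) = (-0.3827, 0) → (-0.2706, -0.2706)
(|10⟩, |11⟩): (a, b) = (0.9239, 0) → (0.6533, 0.6533)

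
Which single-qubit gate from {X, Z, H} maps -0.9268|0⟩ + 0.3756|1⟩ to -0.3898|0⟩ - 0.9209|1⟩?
H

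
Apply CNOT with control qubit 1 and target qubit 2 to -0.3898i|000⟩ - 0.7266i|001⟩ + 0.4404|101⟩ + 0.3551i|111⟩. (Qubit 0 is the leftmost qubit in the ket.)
-0.3898i|000⟩ - 0.7266i|001⟩ + 0.4404|101⟩ + 0.3551i|110⟩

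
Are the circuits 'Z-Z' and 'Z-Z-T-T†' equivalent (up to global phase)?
Yes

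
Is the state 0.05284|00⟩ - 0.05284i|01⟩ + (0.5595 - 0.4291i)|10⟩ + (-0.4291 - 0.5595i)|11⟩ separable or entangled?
Separable

Writing the state as a|00⟩ + b|01⟩ + c|10⟩ + d|11⟩, it is a product state iff ad − bc = 0.
Here (a, b, c, d) = (0.05284, -0.05284i, (0.5595 - 0.4291i), (-0.4291 - 0.5595i)): ad − bc = (0.05284)(-0.4291 - 0.5595i) − (-0.05284i)(0.5595 - 0.4291i) = 0, so the state is separable.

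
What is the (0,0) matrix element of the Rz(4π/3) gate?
(-1/2 - 0.866i)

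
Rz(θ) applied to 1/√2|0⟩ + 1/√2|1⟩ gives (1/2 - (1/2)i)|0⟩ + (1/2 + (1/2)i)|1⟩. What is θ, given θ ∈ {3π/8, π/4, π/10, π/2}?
π/2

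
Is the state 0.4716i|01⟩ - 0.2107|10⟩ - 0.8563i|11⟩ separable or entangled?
Entangled

Writing the state as a|00⟩ + b|01⟩ + c|10⟩ + d|11⟩, it is a product state iff ad − bc = 0.
Here (a, b, c, d) = (0, 0.4716i, -0.2107, -0.8563i): ad − bc = (0)(-0.8563i) − (0.4716i)(-0.2107) = 0.09937i ≠ 0, so the state is entangled.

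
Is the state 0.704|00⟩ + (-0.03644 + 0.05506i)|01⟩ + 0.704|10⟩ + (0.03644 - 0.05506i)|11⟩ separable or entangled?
Entangled

Writing the state as a|00⟩ + b|01⟩ + c|10⟩ + d|11⟩, it is a product state iff ad − bc = 0.
Here (a, b, c, d) = (0.704, (-0.03644 + 0.05506i), 0.704, (0.03644 - 0.05506i)): ad − bc = (0.704)(0.03644 - 0.05506i) − (-0.03644 + 0.05506i)(0.704) = (0.05131 - 0.07752i) ≠ 0, so the state is entangled.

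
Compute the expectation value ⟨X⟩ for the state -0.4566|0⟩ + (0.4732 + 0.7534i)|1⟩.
-0.4321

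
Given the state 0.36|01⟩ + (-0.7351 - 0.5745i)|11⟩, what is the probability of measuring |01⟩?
0.1296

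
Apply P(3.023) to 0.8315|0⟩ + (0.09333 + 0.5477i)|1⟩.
0.8315|0⟩ + (-0.1575 - 0.5328i)|1⟩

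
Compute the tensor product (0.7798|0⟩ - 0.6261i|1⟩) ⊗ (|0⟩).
0.7798|00⟩ - 0.6261i|10⟩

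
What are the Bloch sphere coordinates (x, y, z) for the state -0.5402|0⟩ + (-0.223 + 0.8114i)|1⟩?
(0.2409, -0.8766, -0.4163)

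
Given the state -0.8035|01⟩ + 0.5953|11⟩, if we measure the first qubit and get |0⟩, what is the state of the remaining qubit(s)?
-|1⟩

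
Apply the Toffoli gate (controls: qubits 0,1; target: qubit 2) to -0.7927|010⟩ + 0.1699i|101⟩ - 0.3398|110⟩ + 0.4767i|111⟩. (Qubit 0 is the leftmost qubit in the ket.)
-0.7927|010⟩ + 0.1699i|101⟩ + 0.4767i|110⟩ - 0.3398|111⟩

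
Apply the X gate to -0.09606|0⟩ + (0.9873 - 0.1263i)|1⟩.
(0.9873 - 0.1263i)|0⟩ - 0.09606|1⟩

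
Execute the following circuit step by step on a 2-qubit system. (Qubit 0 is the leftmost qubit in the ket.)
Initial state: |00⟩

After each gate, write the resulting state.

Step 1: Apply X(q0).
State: |10⟩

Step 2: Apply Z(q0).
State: -|10⟩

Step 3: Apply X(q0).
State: -|00⟩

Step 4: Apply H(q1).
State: -1/√2|00⟩ - 1/√2|01⟩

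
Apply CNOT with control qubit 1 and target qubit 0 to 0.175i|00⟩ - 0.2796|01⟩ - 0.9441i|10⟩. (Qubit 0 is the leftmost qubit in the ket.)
0.175i|00⟩ - 0.9441i|10⟩ - 0.2796|11⟩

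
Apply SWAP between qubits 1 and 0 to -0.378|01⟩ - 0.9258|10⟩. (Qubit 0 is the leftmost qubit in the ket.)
-0.9258|01⟩ - 0.378|10⟩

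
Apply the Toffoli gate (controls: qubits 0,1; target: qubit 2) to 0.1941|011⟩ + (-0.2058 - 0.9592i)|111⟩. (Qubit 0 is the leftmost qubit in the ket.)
0.1941|011⟩ + (-0.2058 - 0.9592i)|110⟩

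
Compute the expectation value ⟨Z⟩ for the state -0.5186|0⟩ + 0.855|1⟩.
-0.4621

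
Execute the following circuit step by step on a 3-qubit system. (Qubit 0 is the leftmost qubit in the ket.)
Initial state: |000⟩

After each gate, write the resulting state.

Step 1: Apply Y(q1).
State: i|010⟩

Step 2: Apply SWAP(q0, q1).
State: i|100⟩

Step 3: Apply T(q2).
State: i|100⟩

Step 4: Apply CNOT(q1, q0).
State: i|100⟩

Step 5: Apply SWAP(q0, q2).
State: i|001⟩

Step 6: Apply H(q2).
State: (1/√2)i|000⟩ - (1/√2)i|001⟩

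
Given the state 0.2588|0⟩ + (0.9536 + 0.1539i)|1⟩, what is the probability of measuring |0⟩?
0.06698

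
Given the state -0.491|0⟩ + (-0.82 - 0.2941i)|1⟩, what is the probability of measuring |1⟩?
0.7589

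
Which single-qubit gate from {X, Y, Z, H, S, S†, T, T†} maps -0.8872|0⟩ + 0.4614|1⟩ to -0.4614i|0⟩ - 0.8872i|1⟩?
Y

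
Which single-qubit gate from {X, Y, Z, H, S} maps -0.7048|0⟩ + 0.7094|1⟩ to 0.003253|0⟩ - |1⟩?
H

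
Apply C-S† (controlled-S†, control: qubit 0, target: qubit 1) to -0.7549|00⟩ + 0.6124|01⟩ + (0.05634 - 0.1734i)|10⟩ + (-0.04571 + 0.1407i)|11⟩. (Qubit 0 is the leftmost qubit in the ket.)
-0.7549|00⟩ + 0.6124|01⟩ + (0.05634 - 0.1734i)|10⟩ + (0.1407 + 0.04571i)|11⟩

C-S† leaves the control-|0⟩ kets |00⟩, |01⟩ unchanged and applies S† to qubit 1 on the control-|1⟩ pair (|10⟩, |11⟩).
S† = [[1, 0], [0, -i]].
With a = amp(|10⟩) = (0.05634 - 0.1734i) and b = amp(|11⟩) = (-0.04571 + 0.1407i):
new amp(|10⟩) = (1)·a = (0.05634 - 0.1734i)
new amp(|11⟩) = (-i)·b = (0.1407 + 0.04571i)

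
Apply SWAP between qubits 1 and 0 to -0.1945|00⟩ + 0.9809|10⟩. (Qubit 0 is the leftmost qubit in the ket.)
-0.1945|00⟩ + 0.9809|01⟩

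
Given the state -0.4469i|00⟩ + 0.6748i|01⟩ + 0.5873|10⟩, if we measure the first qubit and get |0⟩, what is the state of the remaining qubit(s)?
-0.5522i|0⟩ + 0.8337i|1⟩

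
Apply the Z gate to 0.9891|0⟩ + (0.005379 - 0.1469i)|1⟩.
0.9891|0⟩ + (-0.005379 + 0.1469i)|1⟩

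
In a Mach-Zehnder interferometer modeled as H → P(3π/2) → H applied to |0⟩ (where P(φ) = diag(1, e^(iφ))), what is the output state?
(1/2 - (1/2)i)|0⟩ + (1/2 + (1/2)i)|1⟩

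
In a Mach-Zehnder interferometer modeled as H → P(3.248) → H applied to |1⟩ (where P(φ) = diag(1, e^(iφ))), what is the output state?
(0.9972 + 0.0531i)|0⟩ + (0.002828 - 0.0531i)|1⟩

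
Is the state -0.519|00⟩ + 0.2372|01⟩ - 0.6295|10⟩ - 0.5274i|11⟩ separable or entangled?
Entangled

Writing the state as a|00⟩ + b|01⟩ + c|10⟩ + d|11⟩, it is a product state iff ad − bc = 0.
Here (a, b, c, d) = (-0.519, 0.2372, -0.6295, -0.5274i): ad − bc = (-0.519)(-0.5274i) − (0.2372)(-0.6295) = (0.1493 + 0.2737i) ≠ 0, so the state is entangled.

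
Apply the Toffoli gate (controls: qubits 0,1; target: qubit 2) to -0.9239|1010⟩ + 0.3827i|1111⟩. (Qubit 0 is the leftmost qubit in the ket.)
-0.9239|1010⟩ + 0.3827i|1101⟩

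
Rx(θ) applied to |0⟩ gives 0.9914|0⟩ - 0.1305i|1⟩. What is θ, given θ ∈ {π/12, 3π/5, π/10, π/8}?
π/12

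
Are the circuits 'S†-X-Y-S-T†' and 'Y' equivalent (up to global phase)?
No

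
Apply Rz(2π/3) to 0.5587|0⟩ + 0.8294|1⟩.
(0.2794 - 0.4838i)|0⟩ + (0.4147 + 0.7183i)|1⟩

Rz(2π/3) = [[e^(−iθ/2), 0], [0, e^(iθ/2)]] with e^(±iθ/2) = cos(θ/2) ± i·sin(θ/2); θ = 2π/3, cos(θ/2) ≈ 0.5, sin(θ/2) ≈ 0.866025.
With a = amp(|0⟩) = 0.5587 and b = amp(|1⟩) = 0.8294:
new amp(|0⟩) = (0.5 - 0.866025i)·a = (0.2794 - 0.4838i)
new amp(|1⟩) = (0.5 + 0.866025i)·b = (0.4147 + 0.7183i)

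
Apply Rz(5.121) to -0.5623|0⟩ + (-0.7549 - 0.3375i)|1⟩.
(0.47 + 0.3087i)|0⟩ + (0.8163 - 0.1323i)|1⟩

Rz(5.121) = [[e^(−iθ/2), 0], [0, e^(iθ/2)]] with e^(±iθ/2) = cos(θ/2) ± i·sin(θ/2); θ = 5.121, cos(θ/2) ≈ -0.835863, sin(θ/2) ≈ 0.548938.
With a = amp(|0⟩) = -0.5623 and b = amp(|1⟩) = (-0.7549 - 0.3375i):
new amp(|0⟩) = (-0.835863 - 0.548938i)·a = (0.47 + 0.3087i)
new amp(|1⟩) = (-0.835863 + 0.548938i)·b = (0.8163 - 0.1323i)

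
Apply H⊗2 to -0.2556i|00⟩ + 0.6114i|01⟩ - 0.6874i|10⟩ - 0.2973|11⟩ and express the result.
(-0.1487 - 0.1658i)|00⟩ + (0.1487 - 0.7772i)|01⟩ + (0.1487 + 0.5216i)|10⟩ + (-0.1487 - 0.0898i)|11⟩

H⊗2 gives amp(|y⟩) = (1/2) Σ_x (−1)^(x·y) amp(|x⟩), where x·y is the number of positions in which both x and y have a 1.
|00⟩: (-0.2556i + 0.6114i - 0.6874i - 0.2973)/2 = (-0.1487 - 0.1658i)
|01⟩: (-0.2556i - 0.6114i - 0.6874i + 0.2973)/2 = (0.1487 - 0.7772i)
|10⟩: (-0.2556i + 0.6114i + 0.6874i + 0.2973)/2 = (0.1487 + 0.5216i)
|11⟩: (-0.2556i - 0.6114i + 0.6874i - 0.2973)/2 = (-0.1487 - 0.0898i)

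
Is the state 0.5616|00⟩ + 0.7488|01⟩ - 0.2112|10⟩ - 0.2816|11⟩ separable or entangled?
Separable

Writing the state as a|00⟩ + b|01⟩ + c|10⟩ + d|11⟩, it is a product state iff ad − bc = 0.
Here (a, b, c, d) = (0.5616, 0.7488, -0.2112, -0.2816): ad − bc = (0.5616)(-0.2816) − (0.7488)(-0.2112) = 0, so the state is separable.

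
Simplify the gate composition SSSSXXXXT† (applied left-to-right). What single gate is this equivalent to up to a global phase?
T†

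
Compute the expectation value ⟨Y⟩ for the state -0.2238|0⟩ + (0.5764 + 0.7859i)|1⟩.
-0.3518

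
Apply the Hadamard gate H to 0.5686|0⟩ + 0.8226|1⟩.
0.9837|0⟩ - 0.1796|1⟩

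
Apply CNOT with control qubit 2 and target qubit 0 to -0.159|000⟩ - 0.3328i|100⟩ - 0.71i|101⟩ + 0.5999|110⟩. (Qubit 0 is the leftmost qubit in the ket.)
-0.159|000⟩ - 0.71i|001⟩ - 0.3328i|100⟩ + 0.5999|110⟩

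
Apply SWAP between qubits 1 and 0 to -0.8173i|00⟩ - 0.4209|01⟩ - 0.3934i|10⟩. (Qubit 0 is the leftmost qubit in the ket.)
-0.8173i|00⟩ - 0.3934i|01⟩ - 0.4209|10⟩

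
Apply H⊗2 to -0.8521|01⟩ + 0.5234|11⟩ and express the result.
-0.1644|00⟩ + 0.1644|01⟩ - 0.6878|10⟩ + 0.6878|11⟩

H⊗2 gives amp(|y⟩) = (1/2) Σ_x (−1)^(x·y) amp(|x⟩), where x·y is the number of positions in which both x and y have a 1.
|00⟩: (-0.8521 + 0.5234)/2 = -0.1644
|01⟩: (0.8521 - 0.5234)/2 = 0.1644
|10⟩: (-0.8521 - 0.5234)/2 = -0.6878
|11⟩: (0.8521 + 0.5234)/2 = 0.6878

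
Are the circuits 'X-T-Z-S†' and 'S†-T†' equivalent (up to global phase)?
No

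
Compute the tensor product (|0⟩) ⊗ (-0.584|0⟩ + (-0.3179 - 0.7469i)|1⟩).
-0.584|00⟩ + (-0.3179 - 0.7469i)|01⟩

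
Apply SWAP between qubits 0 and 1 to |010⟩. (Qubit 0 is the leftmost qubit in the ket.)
|100⟩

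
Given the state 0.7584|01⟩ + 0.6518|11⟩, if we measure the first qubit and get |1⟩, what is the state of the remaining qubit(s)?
|1⟩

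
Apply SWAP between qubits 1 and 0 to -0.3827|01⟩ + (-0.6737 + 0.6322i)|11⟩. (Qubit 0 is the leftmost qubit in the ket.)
-0.3827|10⟩ + (-0.6737 + 0.6322i)|11⟩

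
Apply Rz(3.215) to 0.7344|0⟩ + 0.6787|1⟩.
(-0.02695 - 0.7339i)|0⟩ + (-0.02491 + 0.6782i)|1⟩

Rz(3.215) = [[e^(−iθ/2), 0], [0, e^(iθ/2)]] with e^(±iθ/2) = cos(θ/2) ± i·sin(θ/2); θ = 3.215, cos(θ/2) ≈ -0.0366954, sin(θ/2) ≈ 0.999326.
With a = amp(|0⟩) = 0.7344 and b = amp(|1⟩) = 0.6787:
new amp(|0⟩) = (-0.0366954 - 0.999326i)·a = (-0.02695 - 0.7339i)
new amp(|1⟩) = (-0.0366954 + 0.999326i)·b = (-0.02491 + 0.6782i)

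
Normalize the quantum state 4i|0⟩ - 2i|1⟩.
0.8944i|0⟩ - (1/√5)i|1⟩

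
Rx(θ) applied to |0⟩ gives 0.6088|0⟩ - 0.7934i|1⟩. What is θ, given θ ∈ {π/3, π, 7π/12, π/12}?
7π/12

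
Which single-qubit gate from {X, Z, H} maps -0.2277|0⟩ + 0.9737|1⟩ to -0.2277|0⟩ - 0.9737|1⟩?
Z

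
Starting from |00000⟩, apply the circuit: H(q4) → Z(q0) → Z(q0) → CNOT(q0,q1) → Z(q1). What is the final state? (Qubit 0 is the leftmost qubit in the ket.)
1/√2|00000⟩ + 1/√2|00001⟩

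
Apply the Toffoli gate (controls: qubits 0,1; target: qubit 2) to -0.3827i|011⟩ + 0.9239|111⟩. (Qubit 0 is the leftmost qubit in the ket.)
-0.3827i|011⟩ + 0.9239|110⟩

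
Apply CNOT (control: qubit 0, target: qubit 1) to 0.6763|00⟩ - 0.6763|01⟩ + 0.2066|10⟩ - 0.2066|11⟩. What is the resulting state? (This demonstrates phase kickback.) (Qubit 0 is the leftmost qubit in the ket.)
0.6763|00⟩ - 0.6763|01⟩ - 0.2066|10⟩ + 0.2066|11⟩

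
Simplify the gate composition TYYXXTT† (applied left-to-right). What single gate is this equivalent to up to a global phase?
T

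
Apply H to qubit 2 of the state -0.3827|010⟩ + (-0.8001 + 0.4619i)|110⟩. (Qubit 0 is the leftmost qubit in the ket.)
-0.2706|010⟩ - 0.2706|011⟩ + (-0.5658 + 0.3266i)|110⟩ + (-0.5658 + 0.3266i)|111⟩

H on qubit 2 mixes each pair of kets that differ only in qubit 2: amplitudes (a, b) of (|…0…⟩, |…1…⟩) become ((a + b)/√2, (a − b)/√2). Kets absent from the input have amplitude 0.
(|010⟩, |011⟩): (a, b) = (-0.3827, 0) → (-0.2706, -0.2706)
(|110⟩, |111⟩): (a, b) = ((-0.8001 + 0.4619i), 0) → ((-0.5658 + 0.3266i), (-0.5658 + 0.3266i))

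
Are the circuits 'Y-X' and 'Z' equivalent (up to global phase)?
Yes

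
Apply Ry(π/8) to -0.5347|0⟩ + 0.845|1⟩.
-0.6893|0⟩ + 0.7244|1⟩

Ry(π/8) = [[cos(θ/2), −sin(θ/2)], [sin(θ/2), cos(θ/2)]]; θ = π/8, cos(θ/2) ≈ 0.980785, sin(θ/2) ≈ 0.19509.
With a = amp(|0⟩) = -0.5347 and b = amp(|1⟩) = 0.845:
new amp(|0⟩) = (0.980785)·a + (-0.19509)·b = -0.6893
new amp(|1⟩) = (0.19509)·a + (0.980785)·b = 0.7244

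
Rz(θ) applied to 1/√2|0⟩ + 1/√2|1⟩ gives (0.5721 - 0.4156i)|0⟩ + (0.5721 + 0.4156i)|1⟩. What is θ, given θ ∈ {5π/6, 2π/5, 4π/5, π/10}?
2π/5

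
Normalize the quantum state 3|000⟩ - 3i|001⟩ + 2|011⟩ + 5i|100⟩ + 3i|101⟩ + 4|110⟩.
1/√8|000⟩ - (1/√8)i|001⟩ + 0.2357|011⟩ + 0.5893i|100⟩ + (1/√8)i|101⟩ + 0.4714|110⟩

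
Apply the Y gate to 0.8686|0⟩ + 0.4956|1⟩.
-0.4956i|0⟩ + 0.8686i|1⟩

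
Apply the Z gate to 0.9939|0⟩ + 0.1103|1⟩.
0.9939|0⟩ - 0.1103|1⟩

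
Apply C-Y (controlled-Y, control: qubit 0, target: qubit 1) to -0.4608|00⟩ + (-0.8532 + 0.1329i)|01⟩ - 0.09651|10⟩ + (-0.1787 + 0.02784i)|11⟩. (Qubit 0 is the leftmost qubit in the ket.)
-0.4608|00⟩ + (-0.8532 + 0.1329i)|01⟩ + (0.02784 + 0.1787i)|10⟩ - 0.09651i|11⟩

C-Y leaves the control-|0⟩ kets |00⟩, |01⟩ unchanged and applies Y to qubit 1 on the control-|1⟩ pair (|10⟩, |11⟩).
Y = [[0, -i], [i, 0]].
With a = amp(|10⟩) = -0.09651 and b = amp(|11⟩) = (-0.1787 + 0.02784i):
new amp(|10⟩) = (-i)·b = (0.02784 + 0.1787i)
new amp(|11⟩) = (i)·a = -0.09651i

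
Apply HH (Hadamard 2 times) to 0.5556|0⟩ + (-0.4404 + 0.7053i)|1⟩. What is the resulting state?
0.5556|0⟩ + (-0.4404 + 0.7053i)|1⟩

H² = I, so an even number of Hadamards cancels: H^2 = I and the state is unchanged.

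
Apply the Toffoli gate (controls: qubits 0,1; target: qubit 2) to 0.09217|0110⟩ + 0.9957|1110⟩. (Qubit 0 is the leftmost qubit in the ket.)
0.09217|0110⟩ + 0.9957|1100⟩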